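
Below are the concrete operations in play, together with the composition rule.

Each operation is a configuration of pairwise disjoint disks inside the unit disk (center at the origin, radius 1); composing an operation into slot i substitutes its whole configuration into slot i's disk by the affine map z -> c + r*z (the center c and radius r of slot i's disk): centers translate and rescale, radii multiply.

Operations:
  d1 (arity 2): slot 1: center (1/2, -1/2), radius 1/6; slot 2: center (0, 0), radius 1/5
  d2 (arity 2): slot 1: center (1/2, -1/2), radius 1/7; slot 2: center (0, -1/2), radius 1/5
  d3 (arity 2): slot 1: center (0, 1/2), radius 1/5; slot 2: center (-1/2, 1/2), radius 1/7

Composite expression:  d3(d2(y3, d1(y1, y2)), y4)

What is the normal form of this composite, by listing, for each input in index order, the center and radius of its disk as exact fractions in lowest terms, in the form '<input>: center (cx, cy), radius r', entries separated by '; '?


y1: center (1/50, 19/50), radius 1/150; y2: center (0, 2/5), radius 1/125; y3: center (1/10, 2/5), radius 1/35; y4: center (-1/2, 1/2), radius 1/7


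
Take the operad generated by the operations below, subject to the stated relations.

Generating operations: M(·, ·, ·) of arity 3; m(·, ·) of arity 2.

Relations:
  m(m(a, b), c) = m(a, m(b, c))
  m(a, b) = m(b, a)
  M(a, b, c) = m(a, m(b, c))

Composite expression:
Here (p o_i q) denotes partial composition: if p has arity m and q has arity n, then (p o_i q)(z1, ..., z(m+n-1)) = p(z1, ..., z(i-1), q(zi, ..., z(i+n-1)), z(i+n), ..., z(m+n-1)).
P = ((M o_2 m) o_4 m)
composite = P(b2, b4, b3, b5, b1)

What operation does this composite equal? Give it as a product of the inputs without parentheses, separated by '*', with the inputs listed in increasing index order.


b1 * b2 * b3 * b4 * b5


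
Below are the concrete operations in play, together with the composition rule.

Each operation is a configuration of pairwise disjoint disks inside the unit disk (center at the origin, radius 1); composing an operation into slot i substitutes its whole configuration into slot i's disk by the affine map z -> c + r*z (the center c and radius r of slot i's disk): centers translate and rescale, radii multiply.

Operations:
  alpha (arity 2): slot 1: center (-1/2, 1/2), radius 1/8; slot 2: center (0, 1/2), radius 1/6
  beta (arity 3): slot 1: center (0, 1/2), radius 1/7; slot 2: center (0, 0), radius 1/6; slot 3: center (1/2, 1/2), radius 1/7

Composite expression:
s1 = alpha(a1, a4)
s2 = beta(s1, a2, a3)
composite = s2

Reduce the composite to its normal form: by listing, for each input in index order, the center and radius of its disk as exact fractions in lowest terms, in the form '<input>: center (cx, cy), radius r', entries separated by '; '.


a1: center (-1/14, 4/7), radius 1/56; a2: center (0, 0), radius 1/6; a3: center (1/2, 1/2), radius 1/7; a4: center (0, 4/7), radius 1/42


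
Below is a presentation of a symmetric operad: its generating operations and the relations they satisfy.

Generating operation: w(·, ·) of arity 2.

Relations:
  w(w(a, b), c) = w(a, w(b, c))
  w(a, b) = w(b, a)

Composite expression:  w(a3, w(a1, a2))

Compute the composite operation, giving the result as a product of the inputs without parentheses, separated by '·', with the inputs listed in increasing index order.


Reordering under w is free, so list the a-inputs canonically.
w(a1, a2) unparenthesizes to a1 · a2
w(a3, w(a1, a2)) unparenthesizes to a3 · a1 · a2
the factors in increasing index order: a1 · a2 · a3

a1 · a2 · a3


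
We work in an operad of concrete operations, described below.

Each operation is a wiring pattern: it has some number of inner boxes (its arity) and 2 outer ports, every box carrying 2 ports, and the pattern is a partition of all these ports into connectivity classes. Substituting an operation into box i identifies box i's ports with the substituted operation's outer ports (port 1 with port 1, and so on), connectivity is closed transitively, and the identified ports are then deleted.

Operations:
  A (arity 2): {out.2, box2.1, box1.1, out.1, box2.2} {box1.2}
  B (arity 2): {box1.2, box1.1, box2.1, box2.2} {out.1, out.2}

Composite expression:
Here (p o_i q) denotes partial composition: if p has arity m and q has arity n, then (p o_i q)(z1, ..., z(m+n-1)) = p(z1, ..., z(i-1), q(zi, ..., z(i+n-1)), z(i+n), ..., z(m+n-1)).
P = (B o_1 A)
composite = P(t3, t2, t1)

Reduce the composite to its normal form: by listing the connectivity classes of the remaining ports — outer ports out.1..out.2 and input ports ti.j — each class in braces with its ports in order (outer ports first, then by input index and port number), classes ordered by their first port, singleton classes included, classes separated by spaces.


Connectivity passes through glued B-boundaries; trace each wire chain.
stage A: inputs (t3, t2), connectivity {out.1, out.2, t2.1, t2.2, t3.1} {t3.2}, out.j its boundary
stage B: inputs (t3, t2, t1), connectivity {out.1, out.2} {t1.1, t1.2, t2.1, t2.2, t3.1} {t3.2}, out.j its boundary

{out.1, out.2} {t1.1, t1.2, t2.1, t2.2, t3.1} {t3.2}


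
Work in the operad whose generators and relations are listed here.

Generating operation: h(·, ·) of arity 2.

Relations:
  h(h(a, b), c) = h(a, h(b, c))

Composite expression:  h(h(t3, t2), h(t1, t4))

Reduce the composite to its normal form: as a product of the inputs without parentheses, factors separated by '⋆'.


t3 ⋆ t2 ⋆ t1 ⋆ t4

Associativity of h dissolves the nesting; only the t-input order survives.
h(t3, t2) linearizes to t3 ⋆ t2
h(t1, t4) linearizes to t1 ⋆ t4
h(h(t3, t2), h(t1, t4)) linearizes to t3 ⋆ t2 ⋆ t1 ⋆ t4


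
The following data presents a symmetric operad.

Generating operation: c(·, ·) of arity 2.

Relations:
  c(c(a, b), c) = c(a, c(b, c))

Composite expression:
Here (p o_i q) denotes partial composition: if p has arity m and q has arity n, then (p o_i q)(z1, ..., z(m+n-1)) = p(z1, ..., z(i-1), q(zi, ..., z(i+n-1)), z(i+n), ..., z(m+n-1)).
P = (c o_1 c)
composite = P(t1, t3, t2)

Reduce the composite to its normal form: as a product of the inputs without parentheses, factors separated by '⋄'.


t1 ⋄ t3 ⋄ t2

The c-tree's shape is irrelevant; the t-reading-order decides.
c(t1, t3) linearizes to t1 ⋄ t3
c(c(t1, t3), t2) linearizes to t1 ⋄ t3 ⋄ t2


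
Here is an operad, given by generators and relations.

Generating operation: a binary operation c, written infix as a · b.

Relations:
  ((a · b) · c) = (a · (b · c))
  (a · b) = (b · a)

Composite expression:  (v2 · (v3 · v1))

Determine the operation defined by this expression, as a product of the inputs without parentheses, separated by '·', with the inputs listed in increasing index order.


Reordering under c is free, so list the v-inputs canonically.
(v3 · v1) unparenthesizes to v3 · v1
(v2 · (v3 · v1)) unparenthesizes to v2 · v3 · v1
commutativity sorts the factors: v1 · v2 · v3

v1 · v2 · v3


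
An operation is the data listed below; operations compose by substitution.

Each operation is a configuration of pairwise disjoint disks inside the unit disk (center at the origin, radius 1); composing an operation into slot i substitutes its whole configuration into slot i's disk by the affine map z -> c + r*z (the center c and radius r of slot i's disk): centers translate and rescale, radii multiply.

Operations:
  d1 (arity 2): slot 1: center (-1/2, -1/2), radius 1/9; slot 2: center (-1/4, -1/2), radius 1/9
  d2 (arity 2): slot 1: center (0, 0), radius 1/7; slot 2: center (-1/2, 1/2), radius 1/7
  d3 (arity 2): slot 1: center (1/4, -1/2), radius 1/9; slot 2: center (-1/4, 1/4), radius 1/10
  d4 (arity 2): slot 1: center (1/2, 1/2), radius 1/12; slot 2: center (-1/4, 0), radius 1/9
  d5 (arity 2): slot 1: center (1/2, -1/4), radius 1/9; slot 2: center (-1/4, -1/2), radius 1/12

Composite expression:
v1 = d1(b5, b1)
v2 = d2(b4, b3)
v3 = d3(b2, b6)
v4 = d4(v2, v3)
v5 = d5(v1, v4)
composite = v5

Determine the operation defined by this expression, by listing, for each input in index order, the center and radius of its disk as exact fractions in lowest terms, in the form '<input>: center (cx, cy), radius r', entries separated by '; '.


b1: center (17/36, -11/36), radius 1/81; b2: center (-29/108, -109/216), radius 1/972; b3: center (-61/288, -131/288), radius 1/1008; b4: center (-5/24, -11/24), radius 1/1008; b5: center (4/9, -11/36), radius 1/81; b6: center (-59/216, -215/432), radius 1/1080

Each b-disk chains the slot maps above it in d5; radii multiply.
tracing b5 down its 2-map path: center (4/9, -11/36), radius 1/81
tracing b1 down its 2-map path: center (17/36, -11/36), radius 1/81
tracing b4 down its 3-map path: center (-5/24, -11/24), radius 1/1008
tracing b3 down its 3-map path: center (-61/288, -131/288), radius 1/1008
tracing b2 down its 3-map path: center (-29/108, -109/216), radius 1/972
tracing b6 down its 3-map path: center (-59/216, -215/432), radius 1/1080


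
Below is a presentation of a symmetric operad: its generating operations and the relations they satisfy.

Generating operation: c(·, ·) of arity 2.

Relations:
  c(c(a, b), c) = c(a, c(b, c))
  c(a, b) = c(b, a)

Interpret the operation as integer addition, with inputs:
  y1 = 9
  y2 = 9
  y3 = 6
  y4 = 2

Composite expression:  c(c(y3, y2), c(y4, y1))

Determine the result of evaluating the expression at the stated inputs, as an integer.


26

c(y3, y2) = 15
c(y4, y1) = 11
c(c(y3, y2), c(y4, y1)) = 26


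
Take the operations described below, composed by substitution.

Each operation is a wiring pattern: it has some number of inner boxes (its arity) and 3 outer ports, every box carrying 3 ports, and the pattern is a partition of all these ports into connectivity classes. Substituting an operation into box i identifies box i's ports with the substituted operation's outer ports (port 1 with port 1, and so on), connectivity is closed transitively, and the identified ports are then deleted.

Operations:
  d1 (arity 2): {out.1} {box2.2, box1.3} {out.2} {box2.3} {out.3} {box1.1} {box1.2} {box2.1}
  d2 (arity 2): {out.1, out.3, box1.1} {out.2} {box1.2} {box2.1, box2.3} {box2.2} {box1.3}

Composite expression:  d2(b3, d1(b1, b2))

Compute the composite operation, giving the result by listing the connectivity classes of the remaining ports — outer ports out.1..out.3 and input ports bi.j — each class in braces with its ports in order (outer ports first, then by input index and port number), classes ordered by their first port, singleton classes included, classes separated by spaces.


{out.1, out.3, b3.1} {out.2} {b1.1} {b1.2} {b1.3, b2.2} {b2.1} {b2.3} {b3.2} {b3.3}

Connectivity passes through glued d2-boundaries; trace each wire chain.
composing d1 on (b1, b2), with out.j its own outer ports: {out.1} {out.2} {out.3} {b1.1} {b1.2} {b1.3, b2.2} {b2.1} {b2.3}
composing d2 on (b3, b1, b2), with out.j its own outer ports: {out.1, out.3, b3.1} {out.2} {b1.1} {b1.2} {b1.3, b2.2} {b2.1} {b2.3} {b3.2} {b3.3}


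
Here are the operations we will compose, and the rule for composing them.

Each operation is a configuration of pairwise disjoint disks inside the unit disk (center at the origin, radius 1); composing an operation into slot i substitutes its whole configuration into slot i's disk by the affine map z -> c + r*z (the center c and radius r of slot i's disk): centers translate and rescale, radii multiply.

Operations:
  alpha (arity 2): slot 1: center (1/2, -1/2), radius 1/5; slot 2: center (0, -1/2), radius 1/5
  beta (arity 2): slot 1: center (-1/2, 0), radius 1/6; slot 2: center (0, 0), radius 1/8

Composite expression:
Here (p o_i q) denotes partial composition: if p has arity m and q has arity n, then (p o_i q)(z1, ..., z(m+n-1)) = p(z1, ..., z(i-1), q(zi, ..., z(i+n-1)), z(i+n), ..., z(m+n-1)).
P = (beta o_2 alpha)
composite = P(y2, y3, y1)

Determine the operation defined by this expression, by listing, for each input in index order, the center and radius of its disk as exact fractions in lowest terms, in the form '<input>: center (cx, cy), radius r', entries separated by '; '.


Each y-disk chains the slot maps above it in beta; radii multiply.
y2 passes through 1 substitution, ending at center (-1/2, 0), radius 1/6
y3 passes through 2 substitutions, ending at center (1/16, -1/16), radius 1/40
y1 passes through 2 substitutions, ending at center (0, -1/16), radius 1/40

y1: center (0, -1/16), radius 1/40; y2: center (-1/2, 0), radius 1/6; y3: center (1/16, -1/16), radius 1/40


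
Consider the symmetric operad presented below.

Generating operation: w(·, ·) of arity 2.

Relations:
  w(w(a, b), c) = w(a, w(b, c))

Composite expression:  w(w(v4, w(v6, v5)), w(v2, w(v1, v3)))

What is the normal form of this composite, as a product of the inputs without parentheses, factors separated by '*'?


v4 * v6 * v5 * v2 * v1 * v3

Associativity of w dissolves the nesting; only the v-input order survives.
w(v6, v5) reduces to v6 * v5
w(v4, w(v6, v5)) reduces to v4 * v6 * v5
w(v1, v3) reduces to v1 * v3
w(v2, w(v1, v3)) reduces to v2 * v1 * v3
w(w(v4, w(v6, v5)), w(v2, w(v1, v3))) reduces to v4 * v6 * v5 * v2 * v1 * v3


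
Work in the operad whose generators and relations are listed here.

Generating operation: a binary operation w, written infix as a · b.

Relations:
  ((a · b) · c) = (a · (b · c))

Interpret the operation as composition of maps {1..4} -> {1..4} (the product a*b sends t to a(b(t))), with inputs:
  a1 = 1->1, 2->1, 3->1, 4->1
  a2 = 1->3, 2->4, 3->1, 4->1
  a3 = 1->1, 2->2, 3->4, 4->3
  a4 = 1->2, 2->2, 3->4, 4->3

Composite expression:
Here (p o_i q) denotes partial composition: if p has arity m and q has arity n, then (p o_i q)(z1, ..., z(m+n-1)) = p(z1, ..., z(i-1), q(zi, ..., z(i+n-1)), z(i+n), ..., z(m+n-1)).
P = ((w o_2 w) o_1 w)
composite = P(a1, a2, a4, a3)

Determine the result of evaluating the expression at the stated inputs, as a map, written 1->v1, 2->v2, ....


(a1 · a2) = 1->1, 2->1, 3->1, 4->1
(a4 · a3) = 1->2, 2->2, 3->3, 4->4
((a1 · a2) · (a4 · a3)) = 1->1, 2->1, 3->1, 4->1

1->1, 2->1, 3->1, 4->1


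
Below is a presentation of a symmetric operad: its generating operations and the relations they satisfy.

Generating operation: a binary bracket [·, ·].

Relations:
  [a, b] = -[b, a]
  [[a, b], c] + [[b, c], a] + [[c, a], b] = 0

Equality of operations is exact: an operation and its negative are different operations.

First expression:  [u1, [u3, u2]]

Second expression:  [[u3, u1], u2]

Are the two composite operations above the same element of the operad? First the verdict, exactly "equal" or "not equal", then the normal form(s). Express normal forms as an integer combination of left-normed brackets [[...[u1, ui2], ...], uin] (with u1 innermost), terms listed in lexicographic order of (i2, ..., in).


not equal: they reduce to -[[u1, u2], u3] + [[u1, u3], u2] and -[[u1, u3], u2]

The first composite normalizes to -[[u1, u2], u3] + [[u1, u3], u2]
The second composite normalizes to -[[u1, u3], u2]
They disagree, so not equal.


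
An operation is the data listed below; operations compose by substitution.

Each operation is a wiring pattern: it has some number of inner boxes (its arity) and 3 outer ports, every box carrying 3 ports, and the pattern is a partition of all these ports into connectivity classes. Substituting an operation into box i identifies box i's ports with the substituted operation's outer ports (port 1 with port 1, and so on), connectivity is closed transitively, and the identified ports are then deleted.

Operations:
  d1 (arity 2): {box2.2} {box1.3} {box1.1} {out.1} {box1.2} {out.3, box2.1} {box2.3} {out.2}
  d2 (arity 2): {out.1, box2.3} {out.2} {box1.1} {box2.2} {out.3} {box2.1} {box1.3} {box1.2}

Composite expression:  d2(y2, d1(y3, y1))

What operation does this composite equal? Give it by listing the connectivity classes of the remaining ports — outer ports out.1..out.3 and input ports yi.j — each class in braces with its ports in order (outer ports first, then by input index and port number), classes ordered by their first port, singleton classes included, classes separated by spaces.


{out.1, y1.1} {out.2} {out.3} {y1.2} {y1.3} {y2.1} {y2.2} {y2.3} {y3.1} {y3.2} {y3.3}

Treat the ports identified at d2 as solder joints: merge, then drop.
composing d1 on (y3, y1), with out.j its own outer ports: {out.1} {out.2} {out.3, y1.1} {y1.2} {y1.3} {y3.1} {y3.2} {y3.3}
composing d2 on (y2, y3, y1), with out.j its own outer ports: {out.1, y1.1} {out.2} {out.3} {y1.2} {y1.3} {y2.1} {y2.2} {y2.3} {y3.1} {y3.2} {y3.3}


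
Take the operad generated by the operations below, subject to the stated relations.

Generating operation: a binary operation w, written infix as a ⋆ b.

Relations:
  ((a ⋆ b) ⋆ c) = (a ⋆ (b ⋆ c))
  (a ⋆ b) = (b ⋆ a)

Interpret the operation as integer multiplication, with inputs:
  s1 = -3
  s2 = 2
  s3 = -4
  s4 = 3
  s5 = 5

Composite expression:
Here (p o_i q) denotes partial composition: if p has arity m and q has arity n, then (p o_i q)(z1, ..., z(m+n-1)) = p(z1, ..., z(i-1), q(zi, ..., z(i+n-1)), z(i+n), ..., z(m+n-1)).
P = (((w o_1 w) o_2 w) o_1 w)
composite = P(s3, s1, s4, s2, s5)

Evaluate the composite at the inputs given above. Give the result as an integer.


(s3 ⋆ s1) = 12
(s4 ⋆ s2) = 6
((s3 ⋆ s1) ⋆ (s4 ⋆ s2)) = 72
(((s3 ⋆ s1) ⋆ (s4 ⋆ s2)) ⋆ s5) = 360

360


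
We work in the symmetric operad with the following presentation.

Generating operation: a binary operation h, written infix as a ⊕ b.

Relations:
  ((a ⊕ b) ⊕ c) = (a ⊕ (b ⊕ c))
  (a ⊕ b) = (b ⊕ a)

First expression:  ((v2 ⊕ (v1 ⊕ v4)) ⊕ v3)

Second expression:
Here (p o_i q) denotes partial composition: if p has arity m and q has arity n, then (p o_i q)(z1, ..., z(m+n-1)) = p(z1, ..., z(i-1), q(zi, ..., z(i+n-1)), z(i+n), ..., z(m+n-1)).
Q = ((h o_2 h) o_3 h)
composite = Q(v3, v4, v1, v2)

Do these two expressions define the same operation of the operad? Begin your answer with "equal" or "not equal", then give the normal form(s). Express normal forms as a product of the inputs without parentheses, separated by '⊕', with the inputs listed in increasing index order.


Reducing the first expression gives v1 ⊕ v2 ⊕ v3 ⊕ v4
Reducing the second expression gives v1 ⊕ v2 ⊕ v3 ⊕ v4
One common form — equal.

equal; both compose to v1 ⊕ v2 ⊕ v3 ⊕ v4


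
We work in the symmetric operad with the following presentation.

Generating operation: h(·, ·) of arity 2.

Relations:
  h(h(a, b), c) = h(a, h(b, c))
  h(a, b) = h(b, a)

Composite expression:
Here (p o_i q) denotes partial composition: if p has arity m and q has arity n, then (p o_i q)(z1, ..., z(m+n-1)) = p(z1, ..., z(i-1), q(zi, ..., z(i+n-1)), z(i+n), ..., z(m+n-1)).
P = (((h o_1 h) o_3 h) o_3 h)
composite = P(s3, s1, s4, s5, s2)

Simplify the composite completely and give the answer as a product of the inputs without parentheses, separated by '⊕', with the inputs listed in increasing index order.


s1 ⊕ s2 ⊕ s3 ⊕ s4 ⊕ s5

Reordering under h is free, so list the s-inputs canonically.
h(s3, s1) unparenthesizes to s3 ⊕ s1
h(s4, s5) unparenthesizes to s4 ⊕ s5
h(h(s4, s5), s2) unparenthesizes to s4 ⊕ s5 ⊕ s2
h(h(s3, s1), h(h(s4, s5), s2)) unparenthesizes to s3 ⊕ s1 ⊕ s4 ⊕ s5 ⊕ s2
sorting the factors by input index: s1 ⊕ s2 ⊕ s3 ⊕ s4 ⊕ s5


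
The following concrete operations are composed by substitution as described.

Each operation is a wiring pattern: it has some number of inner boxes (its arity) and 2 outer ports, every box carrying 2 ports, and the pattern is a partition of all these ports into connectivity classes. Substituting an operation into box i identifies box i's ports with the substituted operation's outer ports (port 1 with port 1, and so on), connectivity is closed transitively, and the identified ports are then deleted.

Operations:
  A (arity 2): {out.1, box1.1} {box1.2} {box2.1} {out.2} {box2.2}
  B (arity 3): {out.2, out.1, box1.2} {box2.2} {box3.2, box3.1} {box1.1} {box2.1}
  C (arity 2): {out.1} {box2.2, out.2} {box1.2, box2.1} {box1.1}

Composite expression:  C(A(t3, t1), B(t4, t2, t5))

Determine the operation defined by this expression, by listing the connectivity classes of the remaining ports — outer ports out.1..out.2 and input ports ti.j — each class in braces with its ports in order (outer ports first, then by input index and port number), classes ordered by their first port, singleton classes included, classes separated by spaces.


Reachability decides: close wires over C-identified ports.
the subtree at A composes to {out.1, t3.1} {out.2} {t1.1} {t1.2} {t3.2} on (t3, t1); out.j = own outer ports
the subtree at B composes to {out.1, out.2, t4.2} {t2.1} {t2.2} {t4.1} {t5.1, t5.2} on (t4, t2, t5); out.j = own outer ports
the subtree at C composes to {out.1} {out.2, t4.2} {t1.1} {t1.2} {t2.1} {t2.2} {t3.1} {t3.2} {t4.1} {t5.1, t5.2} on (t3, t1, t4, t2, t5); out.j = own outer ports

{out.1} {out.2, t4.2} {t1.1} {t1.2} {t2.1} {t2.2} {t3.1} {t3.2} {t4.1} {t5.1, t5.2}


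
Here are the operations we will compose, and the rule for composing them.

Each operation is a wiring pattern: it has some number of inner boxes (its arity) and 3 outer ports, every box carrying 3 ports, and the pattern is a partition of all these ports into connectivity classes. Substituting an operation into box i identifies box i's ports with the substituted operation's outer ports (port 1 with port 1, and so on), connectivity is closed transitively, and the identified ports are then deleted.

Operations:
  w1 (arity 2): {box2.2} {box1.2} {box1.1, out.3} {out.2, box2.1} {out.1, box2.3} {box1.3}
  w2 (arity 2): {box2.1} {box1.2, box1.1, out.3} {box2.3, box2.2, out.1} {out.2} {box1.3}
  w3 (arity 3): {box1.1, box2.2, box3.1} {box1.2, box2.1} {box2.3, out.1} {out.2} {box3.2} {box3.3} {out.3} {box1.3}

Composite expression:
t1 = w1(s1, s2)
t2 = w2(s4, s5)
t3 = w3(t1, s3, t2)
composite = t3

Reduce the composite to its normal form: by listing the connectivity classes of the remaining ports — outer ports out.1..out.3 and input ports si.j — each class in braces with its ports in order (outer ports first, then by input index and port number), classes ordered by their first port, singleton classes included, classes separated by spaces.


{out.1, s3.3} {out.2} {out.3} {s1.1} {s1.2} {s1.3} {s2.1, s3.1} {s2.2} {s2.3, s3.2, s5.2, s5.3} {s4.1, s4.2} {s4.3} {s5.1}

Reachability decides: close wires over w3-identified ports.
w1 over (s1, s2) gives {out.1, s2.3} {out.2, s2.1} {out.3, s1.1} {s1.2} {s1.3} {s2.2}, out.j being that stage's outer ports
w2 over (s4, s5) gives {out.1, s5.2, s5.3} {out.2} {out.3, s4.1, s4.2} {s4.3} {s5.1}, out.j being that stage's outer ports
w3 over (s1, s2, s3, s4, s5) gives {out.1, s3.3} {out.2} {out.3} {s1.1} {s1.2} {s1.3} {s2.1, s3.1} {s2.2} {s2.3, s3.2, s5.2, s5.3} {s4.1, s4.2} {s4.3} {s5.1}, out.j being that stage's outer ports


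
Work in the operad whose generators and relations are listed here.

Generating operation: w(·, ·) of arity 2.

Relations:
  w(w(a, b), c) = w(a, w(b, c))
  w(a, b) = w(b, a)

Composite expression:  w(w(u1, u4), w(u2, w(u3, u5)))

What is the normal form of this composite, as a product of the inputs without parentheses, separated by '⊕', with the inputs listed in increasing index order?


Shape and order are irrelevant to w; the u-input set decides.
w(u1, u4) collapses to u1 ⊕ u4
w(u3, u5) collapses to u3 ⊕ u5
w(u2, w(u3, u5)) collapses to u2 ⊕ u3 ⊕ u5
w(w(u1, u4), w(u2, w(u3, u5))) collapses to u1 ⊕ u4 ⊕ u2 ⊕ u3 ⊕ u5
commutativity sorts the factors: u1 ⊕ u2 ⊕ u3 ⊕ u4 ⊕ u5

u1 ⊕ u2 ⊕ u3 ⊕ u4 ⊕ u5


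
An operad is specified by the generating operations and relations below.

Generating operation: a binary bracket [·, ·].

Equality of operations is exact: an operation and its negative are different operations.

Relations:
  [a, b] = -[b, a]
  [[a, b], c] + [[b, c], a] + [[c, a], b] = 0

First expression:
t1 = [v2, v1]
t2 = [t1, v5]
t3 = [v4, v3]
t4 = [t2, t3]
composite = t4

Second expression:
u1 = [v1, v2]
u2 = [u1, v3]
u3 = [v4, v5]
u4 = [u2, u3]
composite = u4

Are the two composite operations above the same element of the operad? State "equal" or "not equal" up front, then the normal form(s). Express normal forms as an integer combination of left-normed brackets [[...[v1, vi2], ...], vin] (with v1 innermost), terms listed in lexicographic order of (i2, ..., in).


not equal — first [[[[v1, v2], v5], v3], v4] - [[[[v1, v2], v5], v4], v3], second [[[[v1, v2], v3], v4], v5] - [[[[v1, v2], v3], v5], v4]


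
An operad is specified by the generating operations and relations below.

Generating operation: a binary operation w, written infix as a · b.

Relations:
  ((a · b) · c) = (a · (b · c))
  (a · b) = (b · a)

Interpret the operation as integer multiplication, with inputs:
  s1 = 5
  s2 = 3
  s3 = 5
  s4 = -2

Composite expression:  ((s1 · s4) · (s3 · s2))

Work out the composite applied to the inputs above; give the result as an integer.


-150

(s1 · s4) = -10
(s3 · s2) = 15
((s1 · s4) · (s3 · s2)) = -150


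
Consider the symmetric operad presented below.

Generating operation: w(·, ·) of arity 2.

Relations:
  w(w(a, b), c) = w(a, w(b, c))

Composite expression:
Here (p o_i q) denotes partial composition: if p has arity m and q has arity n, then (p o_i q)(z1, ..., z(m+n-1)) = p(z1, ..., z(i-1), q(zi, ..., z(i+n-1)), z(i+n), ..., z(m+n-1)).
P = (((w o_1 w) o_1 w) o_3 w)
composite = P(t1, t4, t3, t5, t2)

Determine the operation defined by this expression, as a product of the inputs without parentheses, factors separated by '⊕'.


t1 ⊕ t4 ⊕ t3 ⊕ t5 ⊕ t2

The w-tree's shape is irrelevant; the t-reading-order decides.
w(t1, t4) collapses to t1 ⊕ t4
w(t3, t5) collapses to t3 ⊕ t5
w(w(t1, t4), w(t3, t5)) collapses to t1 ⊕ t4 ⊕ t3 ⊕ t5
w(w(w(t1, t4), w(t3, t5)), t2) collapses to t1 ⊕ t4 ⊕ t3 ⊕ t5 ⊕ t2


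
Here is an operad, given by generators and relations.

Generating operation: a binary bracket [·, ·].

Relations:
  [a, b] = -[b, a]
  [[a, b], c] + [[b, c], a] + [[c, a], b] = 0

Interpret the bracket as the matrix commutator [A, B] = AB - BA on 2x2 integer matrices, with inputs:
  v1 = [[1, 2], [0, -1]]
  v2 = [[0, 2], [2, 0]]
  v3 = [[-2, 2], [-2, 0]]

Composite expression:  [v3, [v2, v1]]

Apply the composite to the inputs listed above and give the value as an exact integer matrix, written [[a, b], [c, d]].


[[0, 24], [24, 0]]

[v2, v1] = [[-4, -4], [4, 4]]
[v3, [v2, v1]] = [[0, 24], [24, 0]]


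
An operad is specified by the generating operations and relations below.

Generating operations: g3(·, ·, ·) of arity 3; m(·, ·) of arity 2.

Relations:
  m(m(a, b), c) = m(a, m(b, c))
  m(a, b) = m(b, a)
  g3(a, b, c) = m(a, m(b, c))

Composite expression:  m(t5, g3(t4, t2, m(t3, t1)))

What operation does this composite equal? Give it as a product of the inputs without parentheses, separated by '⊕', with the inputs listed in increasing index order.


t1 ⊕ t2 ⊕ t3 ⊕ t4 ⊕ t5

With m associative and commutative, the t-input set is all that matters.
m(t3, t1) spells out as t3 ⊕ t1
g3(t4, t2, m(t3, t1)) spells out as t4 ⊕ t2 ⊕ t3 ⊕ t1
m(t5, g3(t4, t2, m(t3, t1))) spells out as t5 ⊕ t4 ⊕ t2 ⊕ t3 ⊕ t1
reordering the factors by index: t1 ⊕ t2 ⊕ t3 ⊕ t4 ⊕ t5


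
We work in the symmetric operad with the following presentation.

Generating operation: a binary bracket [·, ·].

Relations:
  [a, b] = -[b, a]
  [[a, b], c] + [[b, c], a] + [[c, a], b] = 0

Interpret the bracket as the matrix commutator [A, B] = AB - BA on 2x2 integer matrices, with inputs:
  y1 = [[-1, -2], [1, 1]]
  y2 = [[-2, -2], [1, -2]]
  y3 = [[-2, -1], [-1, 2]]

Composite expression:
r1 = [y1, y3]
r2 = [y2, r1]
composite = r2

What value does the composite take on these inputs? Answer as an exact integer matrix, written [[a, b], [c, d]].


[[18, 12], [6, -18]]

[y1, y3] = [[3, -6], [-6, -3]]
[y2, [y1, y3]] = [[18, 12], [6, -18]]


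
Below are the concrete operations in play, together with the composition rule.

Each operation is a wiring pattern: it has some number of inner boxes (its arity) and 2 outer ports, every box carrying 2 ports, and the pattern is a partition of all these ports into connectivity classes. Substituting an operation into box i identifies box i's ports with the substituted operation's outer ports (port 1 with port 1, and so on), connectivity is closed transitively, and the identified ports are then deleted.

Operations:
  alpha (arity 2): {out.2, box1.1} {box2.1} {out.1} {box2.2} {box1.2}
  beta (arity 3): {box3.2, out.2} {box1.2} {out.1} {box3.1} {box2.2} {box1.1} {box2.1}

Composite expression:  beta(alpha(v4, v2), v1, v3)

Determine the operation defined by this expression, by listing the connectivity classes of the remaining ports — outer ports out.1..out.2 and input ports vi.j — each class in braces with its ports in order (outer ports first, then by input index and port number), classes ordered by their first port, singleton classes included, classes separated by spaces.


After gluing at beta, chains via deleted ports link the v-ports.
after alpha, the pattern on (v4, v2) reads {out.1} {out.2, v4.1} {v2.1} {v2.2} {v4.2} (out.j = its outer ports)
after beta, the pattern on (v4, v2, v1, v3) reads {out.1} {out.2, v3.2} {v1.1} {v1.2} {v2.1} {v2.2} {v3.1} {v4.1} {v4.2} (out.j = its outer ports)

{out.1} {out.2, v3.2} {v1.1} {v1.2} {v2.1} {v2.2} {v3.1} {v4.1} {v4.2}


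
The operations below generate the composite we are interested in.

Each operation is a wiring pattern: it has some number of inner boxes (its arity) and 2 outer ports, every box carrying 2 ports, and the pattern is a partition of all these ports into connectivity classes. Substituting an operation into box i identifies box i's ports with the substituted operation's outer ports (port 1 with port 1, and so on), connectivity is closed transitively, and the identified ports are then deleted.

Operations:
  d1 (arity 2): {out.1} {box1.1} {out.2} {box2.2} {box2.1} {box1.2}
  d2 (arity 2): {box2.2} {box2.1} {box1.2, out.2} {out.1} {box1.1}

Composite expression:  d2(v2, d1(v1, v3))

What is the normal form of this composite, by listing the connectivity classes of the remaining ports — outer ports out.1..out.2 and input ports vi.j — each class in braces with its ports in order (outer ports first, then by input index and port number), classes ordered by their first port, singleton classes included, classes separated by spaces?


After gluing at d2, chains via deleted ports link the v-ports.
the subtree at d1 composes to {out.1} {out.2} {v1.1} {v1.2} {v3.1} {v3.2} on (v1, v3); out.j = own outer ports
the subtree at d2 composes to {out.1} {out.2, v2.2} {v1.1} {v1.2} {v2.1} {v3.1} {v3.2} on (v2, v1, v3); out.j = own outer ports

{out.1} {out.2, v2.2} {v1.1} {v1.2} {v2.1} {v3.1} {v3.2}


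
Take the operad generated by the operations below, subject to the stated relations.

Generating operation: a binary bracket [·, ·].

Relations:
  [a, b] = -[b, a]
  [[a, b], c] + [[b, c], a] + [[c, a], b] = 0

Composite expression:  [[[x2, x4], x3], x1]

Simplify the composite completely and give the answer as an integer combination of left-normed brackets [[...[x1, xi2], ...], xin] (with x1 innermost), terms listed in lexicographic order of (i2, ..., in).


-[[[x1, x2], x4], x3] + [[[x1, x3], x2], x4] - [[[x1, x3], x4], x2] + [[[x1, x4], x2], x3]

Skip Jacobi rewriting: expand, keep x1-initial words, read off terms.
Composite bracket: [[[x2, x4], x3], x1]
Under [a, b] = ab - ba we get 8 signed associative words (2^3 = 8).
The x1-initial words carry the normal form:
  sign of x1x2x4x3 is -1, so it contributes -[[[x1, x2], x4], x3]
  sign of x1x3x2x4 is +1, so it contributes +[[[x1, x3], x2], x4]
  sign of x1x3x4x2 is -1, so it contributes -[[[x1, x3], x4], x2]
  sign of x1x4x2x3 is +1, so it contributes +[[[x1, x4], x2], x3]


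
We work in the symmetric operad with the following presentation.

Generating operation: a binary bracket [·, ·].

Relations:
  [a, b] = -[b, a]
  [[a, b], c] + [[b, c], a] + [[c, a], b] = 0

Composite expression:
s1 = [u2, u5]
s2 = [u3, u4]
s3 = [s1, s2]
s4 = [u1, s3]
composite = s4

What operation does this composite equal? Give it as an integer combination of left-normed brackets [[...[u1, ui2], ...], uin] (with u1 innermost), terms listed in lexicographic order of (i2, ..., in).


[[[[u1, u2], u5], u3], u4] - [[[[u1, u2], u5], u4], u3] - [[[[u1, u3], u4], u2], u5] + [[[[u1, u3], u4], u5], u2] + [[[[u1, u4], u3], u2], u5] - [[[[u1, u4], u3], u5], u2] - [[[[u1, u5], u2], u3], u4] + [[[[u1, u5], u2], u4], u3]

Skip Jacobi rewriting: expand, keep u1-initial words, read off terms.
Composite bracket: [u1, [[u2, u5], [u3, u4]]]
Under [a, b] = ab - ba we get 16 signed associative words (2^4 = 16).
Only words starting with u1 matter:
  sign of u1u2u5u3u4 is +1, so it contributes +[[[[u1, u2], u5], u3], u4]
  sign of u1u2u5u4u3 is -1, so it contributes -[[[[u1, u2], u5], u4], u3]
  sign of u1u3u4u2u5 is -1, so it contributes -[[[[u1, u3], u4], u2], u5]
  sign of u1u3u4u5u2 is +1, so it contributes +[[[[u1, u3], u4], u5], u2]
  sign of u1u4u3u2u5 is +1, so it contributes +[[[[u1, u4], u3], u2], u5]
  sign of u1u4u3u5u2 is -1, so it contributes -[[[[u1, u4], u3], u5], u2]
  sign of u1u5u2u3u4 is -1, so it contributes -[[[[u1, u5], u2], u3], u4]
  sign of u1u5u2u4u3 is +1, so it contributes +[[[[u1, u5], u2], u4], u3]


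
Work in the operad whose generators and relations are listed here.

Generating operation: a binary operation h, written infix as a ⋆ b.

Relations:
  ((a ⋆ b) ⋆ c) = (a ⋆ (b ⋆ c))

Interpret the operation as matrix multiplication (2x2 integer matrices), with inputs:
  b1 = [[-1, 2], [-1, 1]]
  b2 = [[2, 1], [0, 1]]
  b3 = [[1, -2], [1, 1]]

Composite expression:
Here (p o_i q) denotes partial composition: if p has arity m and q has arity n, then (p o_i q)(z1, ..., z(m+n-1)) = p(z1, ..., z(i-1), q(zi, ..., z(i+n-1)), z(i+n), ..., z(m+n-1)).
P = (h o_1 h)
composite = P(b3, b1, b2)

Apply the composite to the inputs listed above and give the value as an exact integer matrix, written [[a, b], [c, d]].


[[2, 1], [-4, 1]]


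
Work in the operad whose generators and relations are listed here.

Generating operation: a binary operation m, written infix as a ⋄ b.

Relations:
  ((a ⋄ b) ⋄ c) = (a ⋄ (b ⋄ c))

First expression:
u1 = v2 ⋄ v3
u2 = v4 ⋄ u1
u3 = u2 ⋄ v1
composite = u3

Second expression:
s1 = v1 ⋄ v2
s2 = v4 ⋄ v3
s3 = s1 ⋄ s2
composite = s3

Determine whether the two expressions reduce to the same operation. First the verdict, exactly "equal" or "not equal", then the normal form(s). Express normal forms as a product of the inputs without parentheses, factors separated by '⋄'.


not equal: they reduce to v4 ⋄ v2 ⋄ v3 ⋄ v1 and v1 ⋄ v2 ⋄ v4 ⋄ v3

The first composite normalizes to v4 ⋄ v2 ⋄ v3 ⋄ v1
The second composite normalizes to v1 ⋄ v2 ⋄ v4 ⋄ v3
They disagree, so not equal.


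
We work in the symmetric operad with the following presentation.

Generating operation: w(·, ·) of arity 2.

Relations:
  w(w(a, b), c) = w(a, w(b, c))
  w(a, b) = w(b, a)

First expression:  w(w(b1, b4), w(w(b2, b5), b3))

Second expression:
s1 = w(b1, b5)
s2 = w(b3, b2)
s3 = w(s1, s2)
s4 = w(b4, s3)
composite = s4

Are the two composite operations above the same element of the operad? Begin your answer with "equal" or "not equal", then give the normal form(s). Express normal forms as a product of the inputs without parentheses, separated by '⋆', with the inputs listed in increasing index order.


equal: each reduces to b1 ⋆ b2 ⋆ b3 ⋆ b4 ⋆ b5

The first composite normalizes to b1 ⋆ b2 ⋆ b3 ⋆ b4 ⋆ b5
The second composite normalizes to b1 ⋆ b2 ⋆ b3 ⋆ b4 ⋆ b5
Both agree, so they are equal.


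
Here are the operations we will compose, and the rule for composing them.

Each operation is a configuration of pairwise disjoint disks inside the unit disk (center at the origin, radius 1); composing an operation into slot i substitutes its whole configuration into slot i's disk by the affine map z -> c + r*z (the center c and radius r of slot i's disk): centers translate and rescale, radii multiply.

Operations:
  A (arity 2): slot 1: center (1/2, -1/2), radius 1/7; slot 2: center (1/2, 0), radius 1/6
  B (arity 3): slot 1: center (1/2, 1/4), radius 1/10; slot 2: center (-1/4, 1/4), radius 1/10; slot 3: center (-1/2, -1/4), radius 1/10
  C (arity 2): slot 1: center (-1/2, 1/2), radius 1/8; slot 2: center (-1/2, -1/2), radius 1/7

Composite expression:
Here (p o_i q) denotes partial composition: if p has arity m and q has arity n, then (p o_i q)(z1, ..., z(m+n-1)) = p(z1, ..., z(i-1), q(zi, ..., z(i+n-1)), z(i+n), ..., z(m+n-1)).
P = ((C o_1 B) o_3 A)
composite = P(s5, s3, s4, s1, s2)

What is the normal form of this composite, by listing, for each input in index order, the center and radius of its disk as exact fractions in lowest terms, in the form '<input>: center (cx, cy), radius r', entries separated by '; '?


Follow each s-input down from C: c' goes to c + r*c', radius to r*r'.
input s5: composing its 2 substitution steps yields center (-7/16, 17/32), radius 1/80
input s3: composing its 2 substitution steps yields center (-17/32, 17/32), radius 1/80
input s4: composing its 3 substitution steps yields center (-89/160, 37/80), radius 1/560
input s1: composing its 3 substitution steps yields center (-89/160, 15/32), radius 1/480
input s2: composing its 1 substitution step yields center (-1/2, -1/2), radius 1/7

s1: center (-89/160, 15/32), radius 1/480; s2: center (-1/2, -1/2), radius 1/7; s3: center (-17/32, 17/32), radius 1/80; s4: center (-89/160, 37/80), radius 1/560; s5: center (-7/16, 17/32), radius 1/80


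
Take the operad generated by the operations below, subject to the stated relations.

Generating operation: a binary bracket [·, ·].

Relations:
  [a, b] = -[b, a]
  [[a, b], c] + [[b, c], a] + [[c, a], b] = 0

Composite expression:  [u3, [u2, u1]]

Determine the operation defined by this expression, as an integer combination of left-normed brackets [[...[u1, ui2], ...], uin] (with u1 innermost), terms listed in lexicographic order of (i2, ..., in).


[[u1, u2], u3]

Skip Jacobi rewriting: expand, keep u1-initial words, read off terms.
Composite bracket: [u3, [u2, u1]]
Full expansion: 4 signed words from ab - ba (2^2 = 4).
Collect the words opening with u1:
  u1u2u3 (sign +1) contributes +[[u1, u2], u3]


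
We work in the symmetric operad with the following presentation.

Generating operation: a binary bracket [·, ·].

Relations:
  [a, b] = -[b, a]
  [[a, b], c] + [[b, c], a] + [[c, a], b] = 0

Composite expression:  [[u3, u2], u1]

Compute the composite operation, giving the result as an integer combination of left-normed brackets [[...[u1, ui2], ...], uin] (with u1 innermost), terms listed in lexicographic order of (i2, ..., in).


Left-normed coefficients sit on the u1-initial expansion words.
Composite bracket: [[u3, u2], u1]
Expanding via [a, b] = ab - ba: 4 signed words (2^2 = 4).
Collect the words opening with u1:
  u1u2u3 appears with sign +1, giving the term +[[u1, u2], u3]
  u1u3u2 appears with sign -1, giving the term -[[u1, u3], u2]

[[u1, u2], u3] - [[u1, u3], u2]


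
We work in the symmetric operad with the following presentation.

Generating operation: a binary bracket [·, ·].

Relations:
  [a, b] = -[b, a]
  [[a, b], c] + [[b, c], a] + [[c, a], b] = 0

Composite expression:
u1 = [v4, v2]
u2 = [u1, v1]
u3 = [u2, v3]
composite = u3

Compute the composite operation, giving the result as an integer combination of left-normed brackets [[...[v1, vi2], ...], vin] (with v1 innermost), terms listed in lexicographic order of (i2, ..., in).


Left-normed coefficients sit on the v1-initial expansion words.
Composite bracket: [[[v4, v2], v1], v3]
Expanding via [a, b] = ab - ba: 8 signed words (2^3 = 8).
The v1-initial words carry the normal form:
  the word v1v2v4v3 carries sign +1 and contributes +[[[v1, v2], v4], v3]
  the word v1v4v2v3 carries sign -1 and contributes -[[[v1, v4], v2], v3]

[[[v1, v2], v4], v3] - [[[v1, v4], v2], v3]


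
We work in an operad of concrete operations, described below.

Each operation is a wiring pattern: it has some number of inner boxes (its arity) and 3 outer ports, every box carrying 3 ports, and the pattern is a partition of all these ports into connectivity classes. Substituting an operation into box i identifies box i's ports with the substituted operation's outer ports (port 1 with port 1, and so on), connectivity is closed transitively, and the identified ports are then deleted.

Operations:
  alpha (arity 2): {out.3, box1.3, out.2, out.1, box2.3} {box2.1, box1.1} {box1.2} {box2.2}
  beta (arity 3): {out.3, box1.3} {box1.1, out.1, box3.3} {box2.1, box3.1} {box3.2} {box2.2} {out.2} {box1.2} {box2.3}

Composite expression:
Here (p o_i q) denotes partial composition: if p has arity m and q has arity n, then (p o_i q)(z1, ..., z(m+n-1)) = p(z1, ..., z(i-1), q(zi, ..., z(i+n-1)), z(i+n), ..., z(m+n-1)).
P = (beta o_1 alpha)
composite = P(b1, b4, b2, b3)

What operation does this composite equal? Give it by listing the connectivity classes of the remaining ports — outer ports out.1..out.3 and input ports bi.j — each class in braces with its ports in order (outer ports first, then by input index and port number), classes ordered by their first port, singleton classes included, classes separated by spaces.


{out.1, out.3, b1.3, b3.3, b4.3} {out.2} {b1.1, b4.1} {b1.2} {b2.1, b3.1} {b2.2} {b2.3} {b3.2} {b4.2}

Two ports join when wires chain via beta-identified ports.
through alpha, on inputs (b1, b4): {out.1, out.2, out.3, b1.3, b4.3} {b1.1, b4.1} {b1.2} {b4.2} (out.j = stage outer ports)
through beta, on inputs (b1, b4, b2, b3): {out.1, out.3, b1.3, b3.3, b4.3} {out.2} {b1.1, b4.1} {b1.2} {b2.1, b3.1} {b2.2} {b2.3} {b3.2} {b4.2} (out.j = stage outer ports)
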